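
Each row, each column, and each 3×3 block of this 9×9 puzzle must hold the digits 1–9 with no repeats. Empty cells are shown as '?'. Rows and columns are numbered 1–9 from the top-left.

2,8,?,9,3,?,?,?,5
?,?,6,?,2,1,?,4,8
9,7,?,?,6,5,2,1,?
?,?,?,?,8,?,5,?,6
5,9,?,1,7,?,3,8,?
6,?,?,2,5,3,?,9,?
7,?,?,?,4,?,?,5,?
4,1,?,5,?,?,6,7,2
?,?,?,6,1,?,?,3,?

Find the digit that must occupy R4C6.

9

R1C7 = 7: row 1 has {2,3,5,8,9}; col 7 has {2,3,5,6}; box has {1,2,4,5,8} → only 7 remains.
R1C8 = 6: row 1 has {2,3,5,7,8,9}; col 8 has {1,3,4,5,7,8,9}; box has {1,2,4,5,7,8} → only 6 remains.
R2C1 = 3: row 2 has {1,2,4,6,8}; col 1 has {2,4,5,6,7,9}; box has {2,6,7,8,9} → only 3 remains.
R2C2 = 5: row 2 has {1,2,3,4,6,8}; col 2 has {1,7,8,9}; box has {2,3,6,7,8,9} → only 5 remains.
R2C4 = 7: row 2 has {1,2,3,4,5,6,8}; col 4 has {1,2,5,6,9}; box has {1,2,3,5,6,9} → only 7 remains.
R2C7 = 9: row 2 has {1,2,3,4,5,6,7,8}; col 7 has {2,3,5,6,7}; box has {1,2,4,5,6,7,8} → only 9 remains.
R3C3 = 4: row 3 has {1,2,5,6,7,9}; col 3 has {6}; box has {2,3,5,6,7,8,9} → only 4 remains.
R3C4 = 8: row 3 has {1,2,4,5,6,7,9}; col 4 has {1,2,5,6,7,9}; box has {1,2,3,5,6,7,9} → only 8 remains.
R3C9 = 3: row 3 has {1,2,4,5,6,7,8,9}; col 9 has {2,5,6,8}; box has {1,2,4,5,6,7,8,9} → only 3 remains.
R4C1 = 1: row 4 has {5,6,8}; col 1 has {2,3,4,5,6,7,9}; box has {5,6,9} → only 1 remains.
R4C4 = 4: row 4 has {1,5,6,8}; col 4 has {1,2,5,6,7,8,9}; box has {1,2,3,5,7,8} → only 4 remains.
R4C6 = 9: row 4 has {1,4,5,6,8}; col 6 has {1,3,5}; box has {1,2,3,4,5,7,8} → only 9 remains.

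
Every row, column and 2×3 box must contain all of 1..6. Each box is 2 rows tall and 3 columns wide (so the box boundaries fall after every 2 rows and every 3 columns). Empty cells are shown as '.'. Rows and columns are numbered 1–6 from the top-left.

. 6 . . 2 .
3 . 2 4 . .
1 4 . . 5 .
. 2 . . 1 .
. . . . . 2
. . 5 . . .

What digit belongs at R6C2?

3

R2C5 = 6 (sole candidate).
R3C4 = 2 (hidden single in row 3).
R4C6 = 4 (hidden single in row 4).
R4C1 = 5 (hidden single in row 4).
R1C1 = 4 (sole candidate).
R1C3 = 1 (sole candidate).
R2C2 = 5 (sole candidate).
R2C6 = 1 (sole candidate).
R5C1 = 6 (sole candidate).
R6C1 = 2 (sole candidate).
R5C4 = 5 (hidden single in row 5).
R1C4 = 3 (sole candidate).
R1C6 = 5 (sole candidate).
R4C4 = 6 (sole candidate).
R6C4 = 1 (sole candidate).
R3C6 = 3 (sole candidate).
R4C3 = 3 (sole candidate).
R5C3 = 4 (sole candidate).
R5C5 = 3 (sole candidate).
R6C2 = 3: row 6 has {1,2,5}; col 2 has {2,4,5,6}; box has {2,4,5,6} → only 3 remains.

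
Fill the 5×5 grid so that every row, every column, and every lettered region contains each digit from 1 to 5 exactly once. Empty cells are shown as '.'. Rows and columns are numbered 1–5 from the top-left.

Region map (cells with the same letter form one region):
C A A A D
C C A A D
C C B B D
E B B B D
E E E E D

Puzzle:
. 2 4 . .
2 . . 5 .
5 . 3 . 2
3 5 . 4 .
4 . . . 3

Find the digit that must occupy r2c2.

r1c1 = 1 (sole candidate).
r1c4 = 3 (sole candidate).
r1c5 = 5 (sole candidate).
r2c3 = 1 (sole candidate).
r2c5 = 4 (sole candidate).
r3c2 = 4 (sole candidate).
r3c4 = 1 (sole candidate).
r4c3 = 2 (sole candidate).
r4c5 = 1 (sole candidate).
r5c2 = 1 (sole candidate).
r5c3 = 5 (sole candidate).
r5c4 = 2 (sole candidate).
r2c2 = 3: row 2 has {1,2,4,5}; col 2 has {1,2,4,5}; region has {1,2,4,5} → only 3 remains.

3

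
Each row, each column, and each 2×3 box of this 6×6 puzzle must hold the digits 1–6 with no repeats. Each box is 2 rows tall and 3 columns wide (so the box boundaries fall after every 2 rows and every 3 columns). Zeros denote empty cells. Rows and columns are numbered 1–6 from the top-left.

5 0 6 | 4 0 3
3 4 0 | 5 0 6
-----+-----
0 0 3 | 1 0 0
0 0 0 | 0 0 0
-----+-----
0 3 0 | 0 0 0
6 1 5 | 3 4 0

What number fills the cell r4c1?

r1c2 = 2: row 1 has {3,4,5,6}; col 2 has {1,3,4}; box has {3,4,5,6} → only 2 remains.
r1c5 = 1: row 1 has {2,3,4,5,6}; col 5 has {4}; box has {3,4,5,6} → only 1 remains.
r2c3 = 1: row 2 has {3,4,5,6}; col 3 has {3,5,6}; box has {2,3,4,5,6} → only 1 remains.
r2c5 = 2: row 2 has {1,3,4,5,6}; col 5 has {1,4}; box has {1,3,4,5,6} → only 2 remains.
r6c6 = 2: row 6 has {1,3,4,5,6}; col 6 has {3,6}; box has {3,4} → only 2 remains.
r5c4 = 6: row 5 has {3}; col 4 has {1,3,4,5}; box has {2,3,4} → only 6 remains.
r5c5 = 5: row 5 has {3,6}; col 5 has {1,2,4}; box has {2,3,4,6} → only 5 remains.
r5c6 = 1: row 5 has {3,5,6}; col 6 has {2,3,6}; box has {2,3,4,5,6} → only 1 remains.
r3c5 = 6: row 3 has {1,3}; col 5 has {1,2,4,5}; box has {1} → only 6 remains.
r4c4 = 2: row 4 has {}; col 4 has {1,3,4,5,6}; box has {1,6} → only 2 remains.
r4c5 = 3: row 4 has {2}; col 5 has {1,2,4,5,6}; box has {1,2,6} → only 3 remains.
r3c2 = 5: row 3 has {1,3,6}; col 2 has {1,2,3,4}; box has {3} → only 5 remains.
r3c6 = 4: row 3 has {1,3,5,6}; col 6 has {1,2,3,6}; box has {1,2,3,6} → only 4 remains.
r4c2 = 6: row 4 has {2,3}; col 2 has {1,2,3,4,5}; box has {3,5} → only 6 remains.
r4c3 = 4: row 4 has {2,3,6}; col 3 has {1,3,5,6}; box has {3,5,6} → only 4 remains.
r4c6 = 5: row 4 has {2,3,4,6}; col 6 has {1,2,3,4,6}; box has {1,2,3,4,6} → only 5 remains.
r5c3 = 2: row 5 has {1,3,5,6}; col 3 has {1,3,4,5,6}; box has {1,3,5,6} → only 2 remains.
r3c1 = 2: row 3 has {1,3,4,5,6}; col 1 has {3,5,6}; box has {3,4,5,6} → only 2 remains.
r4c1 = 1: row 4 has {2,3,4,5,6}; col 1 has {2,3,5,6}; box has {2,3,4,5,6} → only 1 remains.

1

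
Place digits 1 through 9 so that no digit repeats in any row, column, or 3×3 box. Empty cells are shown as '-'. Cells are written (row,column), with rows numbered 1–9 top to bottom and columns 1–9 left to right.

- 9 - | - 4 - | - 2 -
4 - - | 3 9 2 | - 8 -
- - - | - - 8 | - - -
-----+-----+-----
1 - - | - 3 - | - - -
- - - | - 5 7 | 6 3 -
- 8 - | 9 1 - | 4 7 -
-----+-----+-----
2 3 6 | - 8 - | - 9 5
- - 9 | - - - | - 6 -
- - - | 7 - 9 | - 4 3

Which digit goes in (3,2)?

(4,8) = 5: row 4 has {1,3}; col 8 has {2,3,4,6,7,8,9}; box has {3,4,6,7} → only 5 remains.
(5,1) = 9: row 5 has {3,5,6,7}; col 1 has {1,2,4}; box has {1,8} → only 9 remains.
(6,6) = 6: row 6 has {1,4,7,8,9}; col 6 has {2,7,8,9}; box has {1,3,5,7,9} → only 6 remains.
(6,9) = 2: row 6 has {1,4,6,7,8,9}; col 9 has {3,5}; box has {3,4,5,6,7} → only 2 remains.
(8,5) = 2: row 8 has {6,9}; col 5 has {1,3,4,5,8,9}; box has {7,8,9} → only 2 remains.
(9,5) = 6: row 9 has {3,4,7,9}; col 5 has {1,2,3,4,5,8,9}; box has {2,7,8,9} → only 6 remains.
(3,5) = 7: row 3 has {8}; col 5 has {1,2,3,4,5,6,8,9}; box has {2,3,4,8,9} → only 7 remains.
(3,8) = 1: row 3 has {7,8}; col 8 has {2,3,4,5,6,7,8,9}; box has {2,8} → only 1 remains.
(4,6) = 4: row 4 has {1,3,5}; col 6 has {2,6,7,8,9}; box has {1,3,5,6,7,9} → only 4 remains.
(7,6) = 1: row 7 has {2,3,5,6,8,9}; col 6 has {2,4,6,7,8,9}; box has {2,6,7,8,9} → only 1 remains.
(7,7) = 7: row 7 has {1,2,3,5,6,8,9}; col 7 has {4,6}; box has {3,4,5,6,9} → only 7 remains.
(1,6) = 5: row 1 has {2,4,9}; col 6 has {1,2,4,6,7,8,9}; box has {2,3,4,7,8,9} → only 5 remains.
(1,7) = 3: row 1 has {2,4,5,9}; col 7 has {4,6,7}; box has {1,2,8} → only 3 remains.
(2,7) = 5: row 2 has {2,3,4,8,9}; col 7 has {3,4,6,7}; box has {1,2,3,8} → only 5 remains.
(3,4) = 6: row 3 has {1,7,8}; col 4 has {3,7,9}; box has {2,3,4,5,7,8,9} → only 6 remains.
(3,7) = 9: row 3 has {1,6,7,8}; col 7 has {3,4,5,6,7}; box has {1,2,3,5,8} → only 9 remains.
(3,9) = 4: row 3 has {1,6,7,8,9}; col 9 has {2,3,5}; box has {1,2,3,5,8,9} → only 4 remains.
(4,7) = 8: row 4 has {1,3,4,5}; col 7 has {3,4,5,6,7,9}; box has {2,3,4,5,6,7} → only 8 remains.
(4,9) = 9: row 4 has {1,3,4,5,8}; col 9 has {2,3,4,5}; box has {2,3,4,5,6,7,8} → only 9 remains.
(5,9) = 1: row 5 has {3,5,6,7,9}; col 9 has {2,3,4,5,9}; box has {2,3,4,5,6,7,8,9} → only 1 remains.
(7,4) = 4: row 7 has {1,2,3,5,6,7,8,9}; col 4 has {3,6,7,9}; box has {1,2,6,7,8,9} → only 4 remains.
(8,4) = 5: row 8 has {2,6,9}; col 4 has {3,4,6,7,9}; box has {1,2,4,6,7,8,9} → only 5 remains.
(8,6) = 3: row 8 has {2,5,6,9}; col 6 has {1,2,4,5,6,7,8,9}; box has {1,2,4,5,6,7,8,9} → only 3 remains.
(8,7) = 1: row 8 has {2,3,5,6,9}; col 7 has {3,4,5,6,7,8,9}; box has {3,4,5,6,7,9} → only 1 remains.
(8,9) = 8: row 8 has {1,2,3,5,6,9}; col 9 has {1,2,3,4,5,9}; box has {1,3,4,5,6,7,9} → only 8 remains.
(9,7) = 2: row 9 has {3,4,6,7,9}; col 7 has {1,3,4,5,6,7,8,9}; box has {1,3,4,5,6,7,8,9} → only 2 remains.
(1,4) = 1: row 1 has {2,3,4,5,9}; col 4 has {3,4,5,6,7,9}; box has {2,3,4,5,6,7,8,9} → only 1 remains.
(4,4) = 2: row 4 has {1,3,4,5,8,9}; col 4 has {1,3,4,5,6,7,9}; box has {1,3,4,5,6,7,9} → only 2 remains.
(5,4) = 8: row 5 has {1,3,5,6,7,9}; col 4 has {1,2,3,4,5,6,7,9}; box has {1,2,3,4,5,6,7,9} → only 8 remains.
(8,1) = 7: row 8 has {1,2,3,5,6,8,9}; col 1 has {1,2,4,9}; box has {2,3,6,9} → only 7 remains.
(8,2) = 4: row 8 has {1,2,3,5,6,7,8,9}; col 2 has {3,8,9}; box has {2,3,6,7,9} → only 4 remains.
(4,3) = 7: row 4 has {1,2,3,4,5,8,9}; col 3 has {6,9}; box has {1,8,9} → only 7 remains.
(5,2) = 2: row 5 has {1,3,5,6,7,8,9}; col 2 has {3,4,8,9}; box has {1,7,8,9} → only 2 remains.
(5,3) = 4: row 5 has {1,2,3,5,6,7,8,9}; col 3 has {6,7,9}; box has {1,2,7,8,9} → only 4 remains.
(1,3) = 8: row 1 has {1,2,3,4,5,9}; col 3 has {4,6,7,9}; box has {4,9} → only 8 remains.
(2,3) = 1: row 2 has {2,3,4,5,8,9}; col 3 has {4,6,7,8,9}; box has {4,8,9} → only 1 remains.
(3,2) = 5: row 3 has {1,4,6,7,8,9}; col 2 has {2,3,4,8,9}; box has {1,4,8,9} → only 5 remains.

5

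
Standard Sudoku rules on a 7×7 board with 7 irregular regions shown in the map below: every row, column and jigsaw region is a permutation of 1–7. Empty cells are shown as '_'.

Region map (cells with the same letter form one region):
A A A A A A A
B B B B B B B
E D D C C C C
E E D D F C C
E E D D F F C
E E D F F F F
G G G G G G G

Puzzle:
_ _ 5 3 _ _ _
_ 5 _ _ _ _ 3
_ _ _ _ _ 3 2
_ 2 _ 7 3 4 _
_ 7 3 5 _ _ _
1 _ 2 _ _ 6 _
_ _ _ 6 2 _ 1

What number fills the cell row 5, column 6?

2

row 3, column 4 = 1 (sole candidate).
row 5, column 7 = 6 (sole candidate).
row 6, column 4 = 4 (sole candidate).
row 2, column 4 = 2 (sole candidate).
row 4, column 7 = 5 (sole candidate).
row 5, column 1 = 4 (sole candidate).
row 5, column 5 = 1 (sole candidate).
row 5, column 6 = 2: row 5 has {1,3,4,5,6,7}; col 6 has {3,4,6}; region has {1,3,4,6} → only 2 remains.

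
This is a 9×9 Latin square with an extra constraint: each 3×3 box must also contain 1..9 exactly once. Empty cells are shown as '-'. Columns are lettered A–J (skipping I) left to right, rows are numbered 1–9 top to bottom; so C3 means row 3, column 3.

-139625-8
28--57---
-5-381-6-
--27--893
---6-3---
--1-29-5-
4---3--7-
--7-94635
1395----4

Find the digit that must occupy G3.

A1 = 7 (sole candidate).
H1 = 4 (sole candidate).
D2 = 4 (sole candidate).
H2 = 1 (sole candidate).
J2 = 9 (sole candidate).
A3 = 9 (sole candidate).
C3 = 4 (sole candidate).
F4 = 5 (sole candidate).
H5 = 2 (sole candidate).
D6 = 8 (sole candidate).
A8 = 8 (sole candidate).
B8 = 2 (sole candidate).
D8 = 1 (sole candidate).
E9 = 7 (sole candidate).
G9 = 2 (sole candidate).
H9 = 8 (sole candidate).
C2 = 6 (sole candidate).
G2 = 3 (sole candidate).
G3 = 7: row 3 has {1,3,4,5,6,8,9}; col 7 has {2,3,5,6,8}; box has {1,3,4,5,6,8,9} → only 7 remains.

7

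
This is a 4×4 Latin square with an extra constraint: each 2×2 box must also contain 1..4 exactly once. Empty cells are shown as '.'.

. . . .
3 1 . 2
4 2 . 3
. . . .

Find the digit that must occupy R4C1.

1

R1C1 = 2: row 1 has {}; col 1 has {3,4}; box has {1,3} → only 2 remains.
R1C2 = 4: row 1 has {2}; col 2 has {1,2}; box has {1,2,3} → only 4 remains.
R1C4 = 1: row 1 has {2,4}; col 4 has {2,3}; box has {2} → only 1 remains.
R2C3 = 4: row 2 has {1,2,3}; col 3 has {}; box has {1,2} → only 4 remains.
R3C3 = 1: row 3 has {2,3,4}; col 3 has {4}; box has {3} → only 1 remains.
R4C1 = 1: row 4 has {}; col 1 has {2,3,4}; box has {2,4} → only 1 remains.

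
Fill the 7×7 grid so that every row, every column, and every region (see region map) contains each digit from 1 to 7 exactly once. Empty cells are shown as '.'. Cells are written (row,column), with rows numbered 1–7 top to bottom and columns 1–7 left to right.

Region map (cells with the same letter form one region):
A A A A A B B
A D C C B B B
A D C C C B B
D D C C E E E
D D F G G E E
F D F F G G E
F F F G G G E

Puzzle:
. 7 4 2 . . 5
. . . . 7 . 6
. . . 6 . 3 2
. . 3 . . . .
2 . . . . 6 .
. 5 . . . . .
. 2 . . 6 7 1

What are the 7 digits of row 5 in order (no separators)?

2413567

(1,6) = 1 (sole candidate).
(2,6) = 4 (sole candidate).
(6,6) = 2 (sole candidate).
(7,3) = 5 (sole candidate).
(1,5) = 3 (sole candidate).
(4,6) = 5 (sole candidate).
(1,1) = 6 (sole candidate).
(2,3) = 2 (hidden single in row 2).
(2,2) = 3 (hidden single in row 2).
(3,3) = 7 (hidden single in row 3).
(5,3) = 1: row 5 has {2,6}; col 3 has {2,3,4,5,7}; region has {2,5} → only 1 remains.
(6,3) = 6 (sole candidate).
(5,2) = 4: row 5 has {1,2,6}; col 2 has {2,3,5,7}; region has {2,3,5} → only 4 remains.
(5,5) = 5: row 5 has {1,2,4,6}; col 5 has {3,6,7}; region has {2,6,7} → only 5 remains.
(3,2) = 1 (sole candidate).
(3,5) = 4 (sole candidate).
(4,1) = 7 (sole candidate).
(4,2) = 6 (sole candidate).
(4,4) = 1 (sole candidate).
(4,5) = 2 (sole candidate).
(4,7) = 4 (sole candidate).
(5,4) = 3: row 5 has {1,2,4,5,6}; col 4 has {1,2,6}; region has {2,5,6,7} → only 3 remains.
(5,7) = 7: row 5 has {1,2,3,4,5,6}; col 7 has {1,2,4,5,6}; region has {1,2,4,5,6} → only 7 remains.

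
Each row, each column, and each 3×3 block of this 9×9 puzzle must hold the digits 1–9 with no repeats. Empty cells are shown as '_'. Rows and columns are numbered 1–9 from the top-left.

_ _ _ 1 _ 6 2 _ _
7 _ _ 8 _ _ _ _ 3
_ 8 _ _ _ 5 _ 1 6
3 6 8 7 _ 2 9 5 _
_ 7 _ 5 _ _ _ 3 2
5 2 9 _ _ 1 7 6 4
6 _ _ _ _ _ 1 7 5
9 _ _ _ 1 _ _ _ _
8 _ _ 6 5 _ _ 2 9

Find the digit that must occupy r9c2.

r1c1 = 4 (sole candidate).
r3c1 = 2 (sole candidate).
r3c3 = 3 (sole candidate).
r3c7 = 4 (sole candidate).
r4c5 = 4 (sole candidate).
r4c9 = 1 (sole candidate).
r5c1 = 1 (sole candidate).
r5c3 = 4 (sole candidate).
r5c7 = 8 (sole candidate).
r6c4 = 3 (sole candidate).
r6c5 = 8 (sole candidate).
r7c3 = 2 (sole candidate).
r8c9 = 8 (sole candidate).
r9c7 = 3 (sole candidate).
r1c3 = 5 (sole candidate).
r1c9 = 7 (sole candidate).
r2c7 = 5 (sole candidate).
r2c8 = 9 (sole candidate).
r3c4 = 9 (sole candidate).
r3c5 = 7 (sole candidate).
r5c6 = 9 (sole candidate).
r7c4 = 4 (sole candidate).
r8c3 = 7 (sole candidate).
r8c4 = 2 (sole candidate).
r8c6 = 3 (sole candidate).
r8c7 = 6 (sole candidate).
r8c8 = 4 (sole candidate).
r9c3 = 1 (sole candidate).
r9c6 = 7 (sole candidate).
r1c2 = 9 (sole candidate).
r1c5 = 3 (sole candidate).
r1c8 = 8 (sole candidate).
r2c2 = 1 (sole candidate).
r2c3 = 6 (sole candidate).
r2c5 = 2 (sole candidate).
r2c6 = 4 (sole candidate).
r5c5 = 6 (sole candidate).
r7c2 = 3 (sole candidate).
r7c5 = 9 (sole candidate).
r7c6 = 8 (sole candidate).
r8c2 = 5 (sole candidate).
r9c2 = 4: row 9 has {1,2,3,5,6,7,8,9}; col 2 has {1,2,3,5,6,7,8,9}; box has {1,2,3,5,6,7,8,9} → only 4 remains.

4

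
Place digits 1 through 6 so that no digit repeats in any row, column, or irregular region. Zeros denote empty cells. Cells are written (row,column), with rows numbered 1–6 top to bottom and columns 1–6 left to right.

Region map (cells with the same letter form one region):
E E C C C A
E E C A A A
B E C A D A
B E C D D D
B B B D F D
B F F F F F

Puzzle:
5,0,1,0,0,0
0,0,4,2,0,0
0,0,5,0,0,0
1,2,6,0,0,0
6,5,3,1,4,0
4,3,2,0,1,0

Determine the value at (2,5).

5

(1,4) = 3 (sole candidate).
(1,5) = 2 (sole candidate).
(2,1) = 3 (sole candidate).
(3,1) = 2 (sole candidate).
(5,6) = 2 (sole candidate).
(3,6) = 3 (hidden single in region A).
(3,5) = 6 (sole candidate).
(2,5) = 5: row 2 has {2,3,4}; col 5 has {1,2,4,6}; region has {2,3} → only 5 remains.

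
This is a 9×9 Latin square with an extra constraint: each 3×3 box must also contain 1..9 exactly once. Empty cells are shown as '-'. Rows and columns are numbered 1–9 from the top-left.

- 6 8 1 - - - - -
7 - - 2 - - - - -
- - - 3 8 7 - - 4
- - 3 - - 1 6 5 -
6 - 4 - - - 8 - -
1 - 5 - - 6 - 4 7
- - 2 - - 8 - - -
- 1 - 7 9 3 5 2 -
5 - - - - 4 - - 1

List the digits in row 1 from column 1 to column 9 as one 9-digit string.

R8C3 = 6 (sole candidate).
R8C9 = 8 (sole candidate).
R9C4 = 6 (sole candidate).
R9C5 = 2 (sole candidate).
R6C5 = 3 (sole candidate).
R7C4 = 5 (sole candidate).
R7C5 = 1 (sole candidate).
R8C1 = 4 (sole candidate).
R5C4 = 9 (sole candidate).
R6C4 = 8 (sole candidate).
R4C4 = 4 (sole candidate).
R4C5 = 7 (sole candidate).
R5C5 = 5 (sole candidate).
R5C6 = 2 (sole candidate).
R5C9 = 3 (sole candidate).
R1C5 = 4: row 1 has {1,6,8}; col 5 has {1,2,3,5,7,8,9}; box has {1,2,3,7,8} → only 4 remains.
R2C5 = 6 (sole candidate).
R5C2 = 7 (sole candidate).
R5C8 = 1 (sole candidate).
R2C2 = 4 (hidden single in row 2).
R2C8 = 8 (hidden single in row 2).
R2C7 = 3 (hidden single in row 2).
R1C1 = 3: in row 1, 3 can only go here (every other open cell in that row sees a 3).
R7C1 = 9 (sole candidate).
R7C2 = 3 (sole candidate).
R7C9 = 6 (sole candidate).
R9C2 = 8 (sole candidate).
R9C3 = 7 (sole candidate).
R9C7 = 9 (sole candidate).
R9C8 = 3 (sole candidate).
R3C1 = 2 (sole candidate).
R3C7 = 1 (sole candidate).
R4C1 = 8 (sole candidate).
R6C7 = 2 (sole candidate).
R7C8 = 7 (sole candidate).
R1C7 = 7: row 1 has {1,3,4,6,8}; col 7 has {1,2,3,5,6,8,9}; box has {1,3,4,8} → only 7 remains.
R1C8 = 9: row 1 has {1,3,4,6,7,8}; col 8 has {1,2,3,4,5,7,8}; box has {1,3,4,7,8} → only 9 remains.
R2C9 = 5 (sole candidate).
R3C3 = 9 (sole candidate).
R3C8 = 6 (sole candidate).
R4C9 = 9 (sole candidate).
R6C2 = 9 (sole candidate).
R7C7 = 4 (sole candidate).
R1C6 = 5: row 1 has {1,3,4,6,7,8,9}; col 6 has {1,2,3,4,6,7,8}; box has {1,2,3,4,6,7,8} → only 5 remains.
R1C9 = 2: row 1 has {1,3,4,5,6,7,8,9}; col 9 has {1,3,4,5,6,7,8,9}; box has {1,3,4,5,6,7,8,9} → only 2 remains.

368145792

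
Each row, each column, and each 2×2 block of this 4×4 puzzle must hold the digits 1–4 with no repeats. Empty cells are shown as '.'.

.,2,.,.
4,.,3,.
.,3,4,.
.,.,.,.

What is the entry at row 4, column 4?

3

row 1, column 3 = 1: row 1 has {2}; col 3 has {3,4}; box has {3} → only 1 remains.
row 1, column 4 = 4: row 1 has {1,2}; col 4 has {}; box has {1,3} → only 4 remains.
row 2, column 2 = 1: row 2 has {3,4}; col 2 has {2,3}; box has {2,4} → only 1 remains.
row 2, column 4 = 2: row 2 has {1,3,4}; col 4 has {4}; box has {1,3,4} → only 2 remains.
row 3, column 4 = 1: row 3 has {3,4}; col 4 has {2,4}; box has {4} → only 1 remains.
row 4, column 2 = 4: row 4 has {}; col 2 has {1,2,3}; box has {3} → only 4 remains.
row 4, column 3 = 2: row 4 has {4}; col 3 has {1,3,4}; box has {1,4} → only 2 remains.
row 4, column 4 = 3: row 4 has {2,4}; col 4 has {1,2,4}; box has {1,2,4} → only 3 remains.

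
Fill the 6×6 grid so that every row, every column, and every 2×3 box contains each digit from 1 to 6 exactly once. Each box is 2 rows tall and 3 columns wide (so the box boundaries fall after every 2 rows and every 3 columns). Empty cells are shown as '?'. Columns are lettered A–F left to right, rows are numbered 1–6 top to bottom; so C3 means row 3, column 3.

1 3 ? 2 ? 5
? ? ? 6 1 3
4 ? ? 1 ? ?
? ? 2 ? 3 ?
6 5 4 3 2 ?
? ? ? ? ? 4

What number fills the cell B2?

C1 = 6: row 1 has {1,2,3,5}; col 3 has {2,4}; box has {1,3} → only 6 remains.
E1 = 4: row 1 has {1,2,3,5,6}; col 5 has {1,2,3}; box has {1,2,3,5,6} → only 4 remains.
C2 = 5: row 2 has {1,3,6}; col 3 has {2,4,6}; box has {1,3,6} → only 5 remains.
B3 = 6: row 3 has {1,4}; col 2 has {3,5}; box has {2,4} → only 6 remains.
C3 = 3: row 3 has {1,4,6}; col 3 has {2,4,5,6}; box has {2,4,6} → only 3 remains.
E3 = 5: row 3 has {1,3,4,6}; col 5 has {1,2,3,4}; box has {1,3} → only 5 remains.
F3 = 2: row 3 has {1,3,4,5,6}; col 6 has {3,4,5}; box has {1,3,5} → only 2 remains.
A4 = 5: row 4 has {2,3}; col 1 has {1,4,6}; box has {2,3,4,6} → only 5 remains.
B4 = 1: row 4 has {2,3,5}; col 2 has {3,5,6}; box has {2,3,4,5,6} → only 1 remains.
D4 = 4: row 4 has {1,2,3,5}; col 4 has {1,2,3,6}; box has {1,2,3,5} → only 4 remains.
F4 = 6: row 4 has {1,2,3,4,5}; col 6 has {2,3,4,5}; box has {1,2,3,4,5} → only 6 remains.
F5 = 1: row 5 has {2,3,4,5,6}; col 6 has {2,3,4,5,6}; box has {2,3,4} → only 1 remains.
B6 = 2: row 6 has {4}; col 2 has {1,3,5,6}; box has {4,5,6} → only 2 remains.
C6 = 1: row 6 has {2,4}; col 3 has {2,3,4,5,6}; box has {2,4,5,6} → only 1 remains.
D6 = 5: row 6 has {1,2,4}; col 4 has {1,2,3,4,6}; box has {1,2,3,4} → only 5 remains.
E6 = 6: row 6 has {1,2,4,5}; col 5 has {1,2,3,4,5}; box has {1,2,3,4,5} → only 6 remains.
A2 = 2: row 2 has {1,3,5,6}; col 1 has {1,4,5,6}; box has {1,3,5,6} → only 2 remains.
B2 = 4: row 2 has {1,2,3,5,6}; col 2 has {1,2,3,5,6}; box has {1,2,3,5,6} → only 4 remains.

4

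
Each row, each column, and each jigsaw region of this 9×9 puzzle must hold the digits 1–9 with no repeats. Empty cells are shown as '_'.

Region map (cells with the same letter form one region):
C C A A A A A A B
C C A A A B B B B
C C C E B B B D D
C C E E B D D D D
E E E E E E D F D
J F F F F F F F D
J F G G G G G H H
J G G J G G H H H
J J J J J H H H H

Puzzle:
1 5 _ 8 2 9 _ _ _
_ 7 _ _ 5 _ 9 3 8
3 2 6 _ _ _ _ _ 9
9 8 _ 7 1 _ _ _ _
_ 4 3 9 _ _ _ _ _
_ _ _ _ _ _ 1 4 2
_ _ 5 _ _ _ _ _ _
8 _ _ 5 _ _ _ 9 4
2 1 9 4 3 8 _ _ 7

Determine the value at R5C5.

8

R1C9 = 6 (sole candidate).
R2C1 = 4 (sole candidate).
R2C3 = 1 (sole candidate).
R2C4 = 6 (sole candidate).
R2C6 = 2 (sole candidate).
R3C4 = 1 (sole candidate).
R4C3 = 2 (sole candidate).
R6C4 = 3 (sole candidate).
R7C4 = 2 (sole candidate).
R8C3 = 7 (sole candidate).
R8C5 = 6 (sole candidate).
R1C3 = 4 (sole candidate).
R1C8 = 7 (sole candidate).
R5C5 = 8: row 5 has {3,4,9}; col 5 has {1,2,3,5,6}; region has {1,2,3,4,7,9} → only 8 remains.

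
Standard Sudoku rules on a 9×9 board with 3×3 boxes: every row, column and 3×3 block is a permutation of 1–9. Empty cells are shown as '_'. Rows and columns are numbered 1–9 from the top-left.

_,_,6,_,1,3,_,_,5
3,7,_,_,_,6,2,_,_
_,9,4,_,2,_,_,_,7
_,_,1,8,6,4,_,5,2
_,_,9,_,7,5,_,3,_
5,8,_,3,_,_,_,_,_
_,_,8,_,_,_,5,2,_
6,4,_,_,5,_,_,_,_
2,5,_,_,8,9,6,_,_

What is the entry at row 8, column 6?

row 1, column 1 = 8 (sole candidate).
row 1, column 2 = 2 (sole candidate).
row 2, column 3 = 5 (sole candidate).
row 3, column 1 = 1 (sole candidate).
row 3, column 4 = 5 (sole candidate).
row 3, column 6 = 8 (sole candidate).
row 3, column 7 = 3 (sole candidate).
row 3, column 8 = 6 (sole candidate).
row 4, column 1 = 7 (sole candidate).
row 4, column 2 = 3 (sole candidate).
row 4, column 7 = 9 (sole candidate).
row 5, column 1 = 4 (sole candidate).
row 5, column 2 = 6 (sole candidate).
row 6, column 3 = 2 (sole candidate).
row 6, column 5 = 9 (sole candidate).
row 6, column 6 = 1 (sole candidate).
row 7, column 1 = 9 (sole candidate).
row 7, column 2 = 1 (sole candidate).
row 7, column 6 = 7 (sole candidate).
row 8, column 6 = 2: row 8 has {4,5,6}; col 6 has {1,3,4,5,6,7,8,9}; box has {5,7,8,9} → only 2 remains.

2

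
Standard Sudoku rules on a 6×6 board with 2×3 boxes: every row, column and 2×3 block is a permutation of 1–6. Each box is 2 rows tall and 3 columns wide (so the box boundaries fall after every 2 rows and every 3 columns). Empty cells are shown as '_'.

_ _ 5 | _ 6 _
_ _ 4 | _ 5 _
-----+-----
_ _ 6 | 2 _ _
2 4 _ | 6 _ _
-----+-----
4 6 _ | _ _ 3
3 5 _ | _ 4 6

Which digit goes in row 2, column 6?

1

row 1, column 1 = 1: row 1 has {5,6}; col 1 has {2,3,4}; box has {4,5} → only 1 remains.
row 2, column 1 = 6: row 2 has {4,5}; col 1 has {1,2,3,4}; box has {1,4,5} → only 6 remains.
row 3, column 1 = 5: row 3 has {2,6}; col 1 has {1,2,3,4,6}; box has {2,4,6} → only 5 remains.
row 6, column 4 = 1: row 6 has {3,4,5,6}; col 4 has {2,6}; box has {3,4,6} → only 1 remains.
row 2, column 4 = 3: row 2 has {4,5,6}; col 4 has {1,2,6}; box has {5,6} → only 3 remains.
row 5, column 4 = 5: row 5 has {3,4,6}; col 4 has {1,2,3,6}; box has {1,3,4,6} → only 5 remains.
row 5, column 5 = 2: row 5 has {3,4,5,6}; col 5 has {4,5,6}; box has {1,3,4,5,6} → only 2 remains.
row 6, column 3 = 2: row 6 has {1,3,4,5,6}; col 3 has {4,5,6}; box has {3,4,5,6} → only 2 remains.
row 1, column 4 = 4: row 1 has {1,5,6}; col 4 has {1,2,3,5,6}; box has {3,5,6} → only 4 remains.
row 1, column 6 = 2: row 1 has {1,4,5,6}; col 6 has {3,6}; box has {3,4,5,6} → only 2 remains.
row 2, column 2 = 2: row 2 has {3,4,5,6}; col 2 has {4,5,6}; box has {1,4,5,6} → only 2 remains.
row 2, column 6 = 1: row 2 has {2,3,4,5,6}; col 6 has {2,3,6}; box has {2,3,4,5,6} → only 1 remains.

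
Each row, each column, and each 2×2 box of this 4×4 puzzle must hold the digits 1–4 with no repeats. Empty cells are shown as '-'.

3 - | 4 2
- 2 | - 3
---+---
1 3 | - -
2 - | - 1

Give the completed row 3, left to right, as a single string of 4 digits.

R1C2 = 1 (sole candidate).
R2C1 = 4 (sole candidate).
R2C3 = 1 (sole candidate).
R3C3 = 2: row 3 has {1,3}; col 3 has {1,4}; box has {1} → only 2 remains.
R3C4 = 4: row 3 has {1,2,3}; col 4 has {1,2,3}; box has {1,2} → only 4 remains.

1324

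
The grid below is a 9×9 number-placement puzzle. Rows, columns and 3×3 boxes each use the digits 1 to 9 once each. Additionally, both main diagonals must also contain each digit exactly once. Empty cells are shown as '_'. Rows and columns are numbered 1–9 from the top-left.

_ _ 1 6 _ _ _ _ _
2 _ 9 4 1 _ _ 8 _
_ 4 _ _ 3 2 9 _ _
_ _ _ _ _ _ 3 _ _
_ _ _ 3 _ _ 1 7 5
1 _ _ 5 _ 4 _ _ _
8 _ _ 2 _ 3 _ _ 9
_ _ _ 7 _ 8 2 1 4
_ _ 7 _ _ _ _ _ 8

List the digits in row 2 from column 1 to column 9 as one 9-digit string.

R3C4 = 8: row 3 has {2,3,4,9}; col 4 has {2,3,4,5,6,7}; box has {1,2,3,4,6} → only 8 remains.
R4C4 = 9: row 4 has {3}; col 4 has {2,3,4,5,6,7,8}; box has {3,4,5}; main diagonal has {1,4,8} → only 9 remains.
R5C6 = 6: row 5 has {1,3,5,7}; col 6 has {2,3,4,8}; box has {3,4,5,9} → only 6 remains.
R9C4 = 1: row 9 has {7,8}; col 4 has {2,3,4,5,6,7,8,9}; box has {2,3,7,8} → only 1 remains.
R5C5 = 2: row 5 has {1,3,5,6,7}; col 5 has {1,3}; box has {3,4,5,6,9}; main diagonal has {1,4,8,9}; anti-diagonal has {5,8,9} → only 2 remains.
R1C8 = 2: in row 1, 2 can only go here (every other open cell in that row sees a 2).
R1C2 = 8: in row 1, 8 can only go here (every other open cell in that row sees an 8).
R5C2 = 9: row 5 has {1,2,3,5,6,7}; col 2 has {4,8}; box has {1} → only 9 remains.
R5C1 = 4: row 5 has {1,2,3,5,6,7,9}; col 1 has {1,2,8}; box has {1,9} → only 4 remains.
R5C3 = 8: row 5 has {1,2,3,4,5,6,7,9}; col 3 has {1,7,9}; box has {1,4,9} → only 8 remains.
R1C7 = 4: in row 1, 4 can only go here (every other open cell in that row sees a 4).
R3C9 = 1: in row 3, 1 can only go here (every other open cell in that row sees a 1).
R3C1 = 7: in row 3, 7 can only go here (every other open cell in that row sees a 7).
R4C6 = 1: in row 4, 1 can only go here (every other open cell in that row sees a 1).
R4C8 = 4: in row 4, 4 can only go here (every other open cell in that row sees a 4).
R4C5 = 8: in row 4, 8 can only go here (every other open cell in that row sees an 8).
R6C5 = 7: row 6 has {1,4,5}; col 5 has {1,2,3,8}; box has {1,2,3,4,5,6,8,9} → only 7 remains.
R4C2 = 7: in row 4, 7 can only go here (every other open cell in that row sees a 7).
R6C7 = 8: in row 6, 8 can only go here (every other open cell in that row sees an 8).
R6C8 = 9: in row 6, 9 can only go here (every other open cell in that row sees a 9).
R7C2 = 1: in row 7, 1 can only go here (every other open cell in that row sees a 1).
R7C7 = 7: in row 7, 7 can only go here (every other open cell in that row sees a 7).
R9C2 = 2: in row 9, 2 can only go here (every other open cell in that row sees a 2).
R9C5 = 4: in row 9, 4 can only go here (every other open cell in that row sees a 4).
R7C3 = 4: in row 7, 4 can only go here (every other open cell in that row sees a 4).
R9C6 = 9: in row 9, 9 can only go here (every other open cell in that row sees a 9).
R1C5 = 9: in row 1, 9 can only go here (every other open cell in that row sees a 9).
R8C1 = 9: in row 8, 9 can only go here (every other open cell in that row sees a 9).
R2C2 = 5: in column 2, 5 can only go here (every other open cell in that column sees a 5).
R1C1 = 3: row 1 has {1,2,4,6,8,9}; col 1 has {1,2,4,7,8,9}; box has {1,2,4,5,7,8,9}; main diagonal has {1,2,4,5,7,8,9} → only 3 remains.
R1C9 = 7: row 1 has {1,2,3,4,6,8,9}; col 9 has {1,4,5,8,9}; box has {1,2,4,8,9}; anti-diagonal has {1,2,4,5,8,9} → only 7 remains.
R2C6 = 7: row 2 has {1,2,4,5,8,9}; col 6 has {1,2,3,4,6,8,9}; box has {1,2,3,4,6,8,9} → only 7 remains.
R2C7 = 6: row 2 has {1,2,4,5,7,8,9}; col 7 has {1,2,3,4,7,8,9}; box has {1,2,4,7,8,9} → only 6 remains.
R2C9 = 3: row 2 has {1,2,4,5,6,7,8,9}; col 9 has {1,4,5,7,8,9}; box has {1,2,4,6,7,8,9} → only 3 remains.

259417683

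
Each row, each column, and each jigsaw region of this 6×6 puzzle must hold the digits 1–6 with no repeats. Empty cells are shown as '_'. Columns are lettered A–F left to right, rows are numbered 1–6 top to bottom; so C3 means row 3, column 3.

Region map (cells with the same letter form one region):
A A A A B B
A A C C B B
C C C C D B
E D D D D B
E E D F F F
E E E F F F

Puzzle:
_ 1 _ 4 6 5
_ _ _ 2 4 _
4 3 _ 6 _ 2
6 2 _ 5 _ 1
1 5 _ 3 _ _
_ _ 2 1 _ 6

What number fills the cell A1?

2

C1 = 3: row 1 has {1,4,5,6}; col 3 has {2}; region has {1,4} → only 3 remains.
A2 = 5: row 2 has {2,4}; col 1 has {1,4,6}; region has {1,3,4} → only 5 remains.
B2 = 6: row 2 has {2,4,5}; col 2 has {1,2,3,5}; region has {1,3,4,5} → only 6 remains.
C2 = 1: row 2 has {2,4,5,6}; col 3 has {2,3}; region has {2,3,4,6} → only 1 remains.
F2 = 3: row 2 has {1,2,4,5,6}; col 6 has {1,2,5,6}; region has {1,2,4,5,6} → only 3 remains.
C3 = 5: row 3 has {2,3,4,6}; col 3 has {1,2,3}; region has {1,2,3,4,6} → only 5 remains.
E3 = 1: row 3 has {2,3,4,5,6}; col 5 has {4,6}; region has {2,5} → only 1 remains.
C4 = 4: row 4 has {1,2,5,6}; col 3 has {1,2,3,5}; region has {1,2,5} → only 4 remains.
E4 = 3: row 4 has {1,2,4,5,6}; col 5 has {1,4,6}; region has {1,2,4,5} → only 3 remains.
C5 = 6: row 5 has {1,3,5}; col 3 has {1,2,3,4,5}; region has {1,2,3,4,5} → only 6 remains.
E5 = 2: row 5 has {1,3,5,6}; col 5 has {1,3,4,6}; region has {1,3,6} → only 2 remains.
F5 = 4: row 5 has {1,2,3,5,6}; col 6 has {1,2,3,5,6}; region has {1,2,3,6} → only 4 remains.
A6 = 3: row 6 has {1,2,6}; col 1 has {1,4,5,6}; region has {1,2,5,6} → only 3 remains.
B6 = 4: row 6 has {1,2,3,6}; col 2 has {1,2,3,5,6}; region has {1,2,3,5,6} → only 4 remains.
E6 = 5: row 6 has {1,2,3,4,6}; col 5 has {1,2,3,4,6}; region has {1,2,3,4,6} → only 5 remains.
A1 = 2: row 1 has {1,3,4,5,6}; col 1 has {1,3,4,5,6}; region has {1,3,4,5,6} → only 2 remains.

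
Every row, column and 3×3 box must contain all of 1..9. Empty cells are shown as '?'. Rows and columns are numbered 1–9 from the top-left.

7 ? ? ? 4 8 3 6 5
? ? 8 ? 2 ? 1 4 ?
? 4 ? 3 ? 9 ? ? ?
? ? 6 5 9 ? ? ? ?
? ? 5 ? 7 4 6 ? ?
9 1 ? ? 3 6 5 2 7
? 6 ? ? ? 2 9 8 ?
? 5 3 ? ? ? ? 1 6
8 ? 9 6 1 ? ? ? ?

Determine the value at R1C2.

R1C4 = 1: row 1 has {3,4,5,6,7,8}; col 4 has {3,5,6}; box has {2,3,4,8,9} → only 1 remains.
R2C4 = 7: row 2 has {1,2,4,8}; col 4 has {1,3,5,6}; box has {1,2,3,4,8,9} → only 7 remains.
R2C6 = 5: row 2 has {1,2,4,7,8}; col 6 has {2,4,6,8,9}; box has {1,2,3,4,7,8,9} → only 5 remains.
R2C9 = 9: row 2 has {1,2,4,5,7,8}; col 9 has {5,6,7}; box has {1,3,4,5,6} → only 9 remains.
R3C5 = 6: row 3 has {3,4,9}; col 5 has {1,2,3,4,7,9}; box has {1,2,3,4,5,7,8,9} → only 6 remains.
R3C8 = 7: row 3 has {3,4,6,9}; col 8 has {1,2,4,6,8}; box has {1,3,4,5,6,9} → only 7 remains.
R4C6 = 1: row 4 has {5,6,9}; col 6 has {2,4,5,6,8,9}; box has {3,4,5,6,7,9} → only 1 remains.
R4C8 = 3: row 4 has {1,5,6,9}; col 8 has {1,2,4,6,7,8}; box has {2,5,6,7} → only 3 remains.
R5C8 = 9: row 5 has {4,5,6,7}; col 8 has {1,2,3,4,6,7,8}; box has {2,3,5,6,7} → only 9 remains.
R6C3 = 4: row 6 has {1,2,3,5,6,7,9}; col 3 has {3,5,6,8,9}; box has {1,5,6,9} → only 4 remains.
R6C4 = 8: row 6 has {1,2,3,4,5,6,7,9}; col 4 has {1,3,5,6,7}; box has {1,3,4,5,6,7,9} → only 8 remains.
R7C4 = 4: row 7 has {2,6,8,9}; col 4 has {1,3,5,6,7,8}; box has {1,2,6} → only 4 remains.
R7C5 = 5: row 7 has {2,4,6,8,9}; col 5 has {1,2,3,4,6,7,9}; box has {1,2,4,6} → only 5 remains.
R7C9 = 3: row 7 has {2,4,5,6,8,9}; col 9 has {5,6,7,9}; box has {1,6,8,9} → only 3 remains.
R8C4 = 9: row 8 has {1,3,5,6}; col 4 has {1,3,4,5,6,7,8}; box has {1,2,4,5,6} → only 9 remains.
R8C5 = 8: row 8 has {1,3,5,6,9}; col 5 has {1,2,3,4,5,6,7,9}; box has {1,2,4,5,6,9} → only 8 remains.
R8C6 = 7: row 8 has {1,3,5,6,8,9}; col 6 has {1,2,4,5,6,8,9}; box has {1,2,4,5,6,8,9} → only 7 remains.
R9C6 = 3: row 9 has {1,6,8,9}; col 6 has {1,2,4,5,6,7,8,9}; box has {1,2,4,5,6,7,8,9} → only 3 remains.
R9C8 = 5: row 9 has {1,3,6,8,9}; col 8 has {1,2,3,4,6,7,8,9}; box has {1,3,6,8,9} → only 5 remains.
R1C3 = 2: row 1 has {1,3,4,5,6,7,8}; col 3 has {3,4,5,6,8,9}; box has {4,7,8} → only 2 remains.
R2C2 = 3: row 2 has {1,2,4,5,7,8,9}; col 2 has {1,4,5,6}; box has {2,4,7,8} → only 3 remains.
R3C3 = 1: row 3 has {3,4,6,7,9}; col 3 has {2,3,4,5,6,8,9}; box has {2,3,4,7,8} → only 1 remains.
R4C1 = 2: row 4 has {1,3,5,6,9}; col 1 has {7,8,9}; box has {1,4,5,6,9} → only 2 remains.
R5C1 = 3: row 5 has {4,5,6,7,9}; col 1 has {2,7,8,9}; box has {1,2,4,5,6,9} → only 3 remains.
R5C2 = 8: row 5 has {3,4,5,6,7,9}; col 2 has {1,3,4,5,6}; box has {1,2,3,4,5,6,9} → only 8 remains.
R5C4 = 2: row 5 has {3,4,5,6,7,8,9}; col 4 has {1,3,4,5,6,7,8,9}; box has {1,3,4,5,6,7,8,9} → only 2 remains.
R5C9 = 1: row 5 has {2,3,4,5,6,7,8,9}; col 9 has {3,5,6,7,9}; box has {2,3,5,6,7,9} → only 1 remains.
R7C1 = 1: row 7 has {2,3,4,5,6,8,9}; col 1 has {2,3,7,8,9}; box has {3,5,6,8,9} → only 1 remains.
R7C3 = 7: row 7 has {1,2,3,4,5,6,8,9}; col 3 has {1,2,3,4,5,6,8,9}; box has {1,3,5,6,8,9} → only 7 remains.
R8C1 = 4: row 8 has {1,3,5,6,7,8,9}; col 1 has {1,2,3,7,8,9}; box has {1,3,5,6,7,8,9} → only 4 remains.
R8C7 = 2: row 8 has {1,3,4,5,6,7,8,9}; col 7 has {1,3,5,6,9}; box has {1,3,5,6,8,9} → only 2 remains.
R9C2 = 2: row 9 has {1,3,5,6,8,9}; col 2 has {1,3,4,5,6,8}; box has {1,3,4,5,6,7,8,9} → only 2 remains.
R9C9 = 4: row 9 has {1,2,3,5,6,8,9}; col 9 has {1,3,5,6,7,9}; box has {1,2,3,5,6,8,9} → only 4 remains.
R1C2 = 9: row 1 has {1,2,3,4,5,6,7,8}; col 2 has {1,2,3,4,5,6,8}; box has {1,2,3,4,7,8} → only 9 remains.

9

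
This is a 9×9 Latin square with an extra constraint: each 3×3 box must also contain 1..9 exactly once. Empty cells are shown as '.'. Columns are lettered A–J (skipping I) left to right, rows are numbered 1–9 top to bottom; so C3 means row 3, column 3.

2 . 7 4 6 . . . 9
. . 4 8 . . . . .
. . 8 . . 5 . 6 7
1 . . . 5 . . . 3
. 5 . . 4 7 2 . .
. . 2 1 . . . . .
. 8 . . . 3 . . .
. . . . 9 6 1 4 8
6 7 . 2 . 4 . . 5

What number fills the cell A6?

F1 = 1: row 1 has {2,4,6,7,9}; col 6 has {3,4,5,6,7}; box has {4,5,6,8} → only 1 remains.
B1 = 3: row 1 has {1,2,4,6,7,9}; col 2 has {5,7,8}; box has {2,4,7,8} → only 3 remains.
A3 = 9: row 3 has {5,6,7,8}; col 1 has {1,2,6}; box has {2,3,4,7,8} → only 9 remains.
B3 = 1: row 3 has {5,6,7,8,9}; col 2 has {3,5,7,8}; box has {2,3,4,7,8,9} → only 1 remains.
D3 = 3: row 3 has {1,5,6,7,8,9}; col 4 has {1,2,4,8}; box has {1,4,5,6,8} → only 3 remains.
E3 = 2: row 3 has {1,3,5,6,7,8,9}; col 5 has {4,5,6,9}; box has {1,3,4,5,6,8} → only 2 remains.
G3 = 4: row 3 has {1,2,3,5,6,7,8,9}; col 7 has {1,2}; box has {6,7,9} → only 4 remains.
B8 = 2: row 8 has {1,4,6,8,9}; col 2 has {1,3,5,7,8}; box has {6,7,8} → only 2 remains.
A2 = 5: row 2 has {4,8}; col 1 has {1,2,6,9}; box has {1,2,3,4,7,8,9} → only 5 remains.
B2 = 6: row 2 has {4,5,8}; col 2 has {1,2,3,5,7,8}; box has {1,2,3,4,5,7,8,9} → only 6 remains.
E2 = 7: row 2 has {4,5,6,8}; col 5 has {2,4,5,6,9}; box has {1,2,3,4,5,6,8} → only 7 remains.
F2 = 9: row 2 has {4,5,6,7,8}; col 6 has {1,3,4,5,6,7}; box has {1,2,3,4,5,6,7,8} → only 9 remains.
G2 = 3: row 2 has {4,5,6,7,8,9}; col 7 has {1,2,4}; box has {4,6,7,9} → only 3 remains.
F6 = 8: row 6 has {1,2}; col 6 has {1,3,4,5,6,7,9}; box has {1,4,5,7} → only 8 remains.
A7 = 4: row 7 has {3,8}; col 1 has {1,2,5,6,9}; box has {2,6,7,8} → only 4 remains.
E7 = 1: row 7 has {3,4,8}; col 5 has {2,4,5,6,7,9}; box has {2,3,4,6,9} → only 1 remains.
A8 = 3: row 8 has {1,2,4,6,8,9}; col 1 has {1,2,4,5,6,9}; box has {2,4,6,7,8} → only 3 remains.
C8 = 5: row 8 has {1,2,3,4,6,8,9}; col 3 has {2,4,7,8}; box has {2,3,4,6,7,8} → only 5 remains.
D8 = 7: row 8 has {1,2,3,4,5,6,8,9}; col 4 has {1,2,3,4,8}; box has {1,2,3,4,6,9} → only 7 remains.
E9 = 8: row 9 has {2,4,5,6,7}; col 5 has {1,2,4,5,6,7,9}; box has {1,2,3,4,6,7,9} → only 8 remains.
G9 = 9: row 9 has {2,4,5,6,7,8}; col 7 has {1,2,3,4}; box has {1,4,5,8} → only 9 remains.
H9 = 3: row 9 has {2,4,5,6,7,8,9}; col 8 has {4,6}; box has {1,4,5,8,9} → only 3 remains.
F4 = 2: row 4 has {1,3,5}; col 6 has {1,3,4,5,6,7,8,9}; box has {1,4,5,7,8} → only 2 remains.
A5 = 8: row 5 has {2,4,5,7}; col 1 has {1,2,3,4,5,6,9}; box has {1,2,5} → only 8 remains.
A6 = 7: row 6 has {1,2,8}; col 1 has {1,2,3,4,5,6,8,9}; box has {1,2,5,8} → only 7 remains.

7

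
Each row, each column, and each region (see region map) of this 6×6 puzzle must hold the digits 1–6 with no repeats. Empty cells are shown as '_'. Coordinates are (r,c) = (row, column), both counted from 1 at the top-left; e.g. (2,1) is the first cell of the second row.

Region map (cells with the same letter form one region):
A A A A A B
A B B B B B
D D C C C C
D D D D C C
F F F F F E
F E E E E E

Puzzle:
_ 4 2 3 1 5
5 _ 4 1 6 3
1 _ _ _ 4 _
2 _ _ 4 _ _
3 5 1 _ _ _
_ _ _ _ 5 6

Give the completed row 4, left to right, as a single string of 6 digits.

(1,1) = 6: row 1 has {1,2,3,4,5}; col 1 has {1,2,3,5}; region has {1,2,3,4,5} → only 6 remains.
(2,2) = 2: row 2 has {1,3,4,5,6}; col 2 has {4,5}; region has {1,3,4,5,6} → only 2 remains.
(3,6) = 2: row 3 has {1,4}; col 6 has {3,5,6}; region has {4} → only 2 remains.
(4,5) = 3: row 4 has {2,4}; col 5 has {1,4,5,6}; region has {2,4} → only 3 remains.
(4,6) = 1: row 4 has {2,3,4}; col 6 has {2,3,5,6}; region has {2,3,4} → only 1 remains.
(5,5) = 2: row 5 has {1,3,5}; col 5 has {1,3,4,5,6}; region has {1,3,5} → only 2 remains.
(5,6) = 4: row 5 has {1,2,3,5}; col 6 has {1,2,3,5,6}; region has {5,6} → only 4 remains.
(6,1) = 4: row 6 has {5,6}; col 1 has {1,2,3,5,6}; region has {1,2,3,5} → only 4 remains.
(6,3) = 3: row 6 has {4,5,6}; col 3 has {1,2,4}; region has {4,5,6} → only 3 remains.
(6,4) = 2: row 6 has {3,4,5,6}; col 4 has {1,3,4}; region has {3,4,5,6} → only 2 remains.
(4,2) = 6: row 4 has {1,2,3,4}; col 2 has {2,4,5}; region has {1,2,4} → only 6 remains.
(4,3) = 5: row 4 has {1,2,3,4,6}; col 3 has {1,2,3,4}; region has {1,2,4,6} → only 5 remains.

265431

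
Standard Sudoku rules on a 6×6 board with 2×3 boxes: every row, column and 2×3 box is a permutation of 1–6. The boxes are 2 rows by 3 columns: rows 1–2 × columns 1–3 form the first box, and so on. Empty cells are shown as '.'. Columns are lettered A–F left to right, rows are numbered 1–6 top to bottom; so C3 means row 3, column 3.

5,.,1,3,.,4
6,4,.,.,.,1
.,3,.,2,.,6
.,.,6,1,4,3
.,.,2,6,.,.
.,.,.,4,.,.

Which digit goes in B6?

B1 = 2 (sole candidate).
E1 = 6 (sole candidate).
C2 = 3 (sole candidate).
D2 = 5 (sole candidate).
E2 = 2 (sole candidate).
E3 = 5 (sole candidate).
A4 = 2 (sole candidate).
B4 = 5 (sole candidate).
B5 = 1 (sole candidate).
E5 = 3 (sole candidate).
F5 = 5 (sole candidate).
A6 = 3 (sole candidate).
B6 = 6: row 6 has {3,4}; col 2 has {1,2,3,4,5}; box has {1,2,3} → only 6 remains.

6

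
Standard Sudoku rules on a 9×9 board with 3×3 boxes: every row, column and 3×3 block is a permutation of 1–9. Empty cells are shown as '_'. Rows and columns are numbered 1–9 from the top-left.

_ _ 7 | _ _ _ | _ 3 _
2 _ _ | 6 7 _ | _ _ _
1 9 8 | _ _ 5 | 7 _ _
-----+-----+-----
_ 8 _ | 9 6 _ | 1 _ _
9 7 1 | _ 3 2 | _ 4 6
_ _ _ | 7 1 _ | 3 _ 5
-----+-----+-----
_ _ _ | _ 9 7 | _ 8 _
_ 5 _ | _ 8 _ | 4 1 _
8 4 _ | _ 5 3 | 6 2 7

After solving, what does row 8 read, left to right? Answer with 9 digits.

753286419

r1c2 = 6: row 1 has {3,7}; col 2 has {4,5,7,8,9}; box has {1,2,7,8,9} → only 6 remains.
r2c2 = 3: row 2 has {2,6,7}; col 2 has {4,5,6,7,8,9}; box has {1,2,6,7,8,9} → only 3 remains.
r3c8 = 6: row 3 has {1,5,7,8,9}; col 8 has {1,2,3,4,8}; box has {3,7} → only 6 remains.
r4c6 = 4: row 4 has {1,6,8,9}; col 6 has {2,3,5,7}; box has {1,2,3,6,7,9} → only 4 remains.
r4c8 = 7: row 4 has {1,4,6,8,9}; col 8 has {1,2,3,4,6,8}; box has {1,3,4,5,6} → only 7 remains.
r4c9 = 2: row 4 has {1,4,6,7,8,9}; col 9 has {5,6,7}; box has {1,3,4,5,6,7} → only 2 remains.
r5c7 = 8: row 5 has {1,2,3,4,6,7,9}; col 7 has {1,3,4,6,7}; box has {1,2,3,4,5,6,7} → only 8 remains.
r6c2 = 2: row 6 has {1,3,5,7}; col 2 has {3,4,5,6,7,8,9}; box has {1,7,8,9} → only 2 remains.
r6c6 = 8: row 6 has {1,2,3,5,7}; col 6 has {2,3,4,5,7}; box has {1,2,3,4,6,7,9} → only 8 remains.
r6c8 = 9: row 6 has {1,2,3,5,7,8}; col 8 has {1,2,3,4,6,7,8}; box has {1,2,3,4,5,6,7,8} → only 9 remains.
r7c2 = 1: row 7 has {7,8,9}; col 2 has {2,3,4,5,6,7,8,9}; box has {4,5,8} → only 1 remains.
r7c7 = 5: row 7 has {1,7,8,9}; col 7 has {1,3,4,6,7,8}; box has {1,2,4,6,7,8} → only 5 remains.
r7c9 = 3: row 7 has {1,5,7,8,9}; col 9 has {2,5,6,7}; box has {1,2,4,5,6,7,8} → only 3 remains.
r8c4 = 2: row 8 has {1,4,5,8}; col 4 has {6,7,9}; box has {3,5,7,8,9} → only 2 remains.
r8c6 = 6: row 8 has {1,2,4,5,8}; col 6 has {2,3,4,5,7,8}; box has {2,3,5,7,8,9} → only 6 remains.
r8c9 = 9: row 8 has {1,2,4,5,6,8}; col 9 has {2,3,5,6,7}; box has {1,2,3,4,5,6,7,8} → only 9 remains.
r9c3 = 9: row 9 has {2,3,4,5,6,7,8}; col 3 has {1,7,8}; box has {1,4,5,8} → only 9 remains.
r9c4 = 1: row 9 has {2,3,4,5,6,7,8,9}; col 4 has {2,6,7,9}; box has {2,3,5,6,7,8,9} → only 1 remains.
r2c7 = 9: row 2 has {2,3,6,7}; col 7 has {1,3,4,5,6,7,8}; box has {3,6,7} → only 9 remains.
r2c8 = 5: row 2 has {2,3,6,7,9}; col 8 has {1,2,3,4,6,7,8,9}; box has {3,6,7,9} → only 5 remains.
r3c9 = 4: row 3 has {1,5,6,7,8,9}; col 9 has {2,3,5,6,7,9}; box has {3,5,6,7,9} → only 4 remains.
r5c4 = 5: row 5 has {1,2,3,4,6,7,8,9}; col 4 has {1,2,6,7,9}; box has {1,2,3,4,6,7,8,9} → only 5 remains.
r7c1 = 6: row 7 has {1,3,5,7,8,9}; col 1 has {1,2,8,9}; box has {1,4,5,8,9} → only 6 remains.
r7c3 = 2: row 7 has {1,3,5,6,7,8,9}; col 3 has {1,7,8,9}; box has {1,4,5,6,8,9} → only 2 remains.
r7c4 = 4: row 7 has {1,2,3,5,6,7,8,9}; col 4 has {1,2,5,6,7,9}; box has {1,2,3,5,6,7,8,9} → only 4 remains.
r8c3 = 3: row 8 has {1,2,4,5,6,8,9}; col 3 has {1,2,7,8,9}; box has {1,2,4,5,6,8,9} → only 3 remains.
r1c4 = 8: row 1 has {3,6,7}; col 4 has {1,2,4,5,6,7,9}; box has {5,6,7} → only 8 remains.
r1c7 = 2: row 1 has {3,6,7,8}; col 7 has {1,3,4,5,6,7,8,9}; box has {3,4,5,6,7,9} → only 2 remains.
r1c9 = 1: row 1 has {2,3,6,7,8}; col 9 has {2,3,4,5,6,7,9}; box has {2,3,4,5,6,7,9} → only 1 remains.
r2c3 = 4: row 2 has {2,3,5,6,7,9}; col 3 has {1,2,3,7,8,9}; box has {1,2,3,6,7,8,9} → only 4 remains.
r2c6 = 1: row 2 has {2,3,4,5,6,7,9}; col 6 has {2,3,4,5,6,7,8}; box has {5,6,7,8} → only 1 remains.
r2c9 = 8: row 2 has {1,2,3,4,5,6,7,9}; col 9 has {1,2,3,4,5,6,7,9}; box has {1,2,3,4,5,6,7,9} → only 8 remains.
r3c4 = 3: row 3 has {1,4,5,6,7,8,9}; col 4 has {1,2,4,5,6,7,8,9}; box has {1,5,6,7,8} → only 3 remains.
r3c5 = 2: row 3 has {1,3,4,5,6,7,8,9}; col 5 has {1,3,5,6,7,8,9}; box has {1,3,5,6,7,8} → only 2 remains.
r4c3 = 5: row 4 has {1,2,4,6,7,8,9}; col 3 has {1,2,3,4,7,8,9}; box has {1,2,7,8,9} → only 5 remains.
r6c1 = 4: row 6 has {1,2,3,5,7,8,9}; col 1 has {1,2,6,8,9}; box has {1,2,5,7,8,9} → only 4 remains.
r6c3 = 6: row 6 has {1,2,3,4,5,7,8,9}; col 3 has {1,2,3,4,5,7,8,9}; box has {1,2,4,5,7,8,9} → only 6 remains.
r8c1 = 7: row 8 has {1,2,3,4,5,6,8,9}; col 1 has {1,2,4,6,8,9}; box has {1,2,3,4,5,6,8,9} → only 7 remains.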